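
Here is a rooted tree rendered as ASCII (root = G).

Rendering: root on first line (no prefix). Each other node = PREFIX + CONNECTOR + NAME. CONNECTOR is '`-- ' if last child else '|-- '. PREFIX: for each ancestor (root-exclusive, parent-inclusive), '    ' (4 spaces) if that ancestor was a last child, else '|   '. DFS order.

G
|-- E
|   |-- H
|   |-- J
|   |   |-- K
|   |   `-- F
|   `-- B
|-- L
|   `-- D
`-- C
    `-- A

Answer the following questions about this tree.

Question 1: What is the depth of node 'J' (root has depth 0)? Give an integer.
Answer: 2

Derivation:
Path from root to J: G -> E -> J
Depth = number of edges = 2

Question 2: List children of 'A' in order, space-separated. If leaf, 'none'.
Node A's children (from adjacency): (leaf)

Answer: none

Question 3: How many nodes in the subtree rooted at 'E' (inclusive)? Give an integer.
Answer: 6

Derivation:
Subtree rooted at E contains: B, E, F, H, J, K
Count = 6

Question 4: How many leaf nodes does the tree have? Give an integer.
Answer: 6

Derivation:
Leaves (nodes with no children): A, B, D, F, H, K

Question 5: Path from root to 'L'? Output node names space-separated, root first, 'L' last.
Walk down from root: G -> L

Answer: G L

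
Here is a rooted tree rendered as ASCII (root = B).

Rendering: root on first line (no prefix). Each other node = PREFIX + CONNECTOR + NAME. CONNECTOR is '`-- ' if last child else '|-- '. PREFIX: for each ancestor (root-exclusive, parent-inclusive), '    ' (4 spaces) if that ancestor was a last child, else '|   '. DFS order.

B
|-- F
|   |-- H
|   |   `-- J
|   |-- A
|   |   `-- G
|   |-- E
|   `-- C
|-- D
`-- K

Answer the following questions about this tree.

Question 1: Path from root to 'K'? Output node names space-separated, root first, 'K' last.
Walk down from root: B -> K

Answer: B K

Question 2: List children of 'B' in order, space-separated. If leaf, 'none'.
Answer: F D K

Derivation:
Node B's children (from adjacency): F, D, K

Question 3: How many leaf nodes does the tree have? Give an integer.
Leaves (nodes with no children): C, D, E, G, J, K

Answer: 6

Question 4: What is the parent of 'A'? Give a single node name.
Answer: F

Derivation:
Scan adjacency: A appears as child of F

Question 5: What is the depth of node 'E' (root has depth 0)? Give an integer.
Answer: 2

Derivation:
Path from root to E: B -> F -> E
Depth = number of edges = 2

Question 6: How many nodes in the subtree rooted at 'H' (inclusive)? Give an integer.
Answer: 2

Derivation:
Subtree rooted at H contains: H, J
Count = 2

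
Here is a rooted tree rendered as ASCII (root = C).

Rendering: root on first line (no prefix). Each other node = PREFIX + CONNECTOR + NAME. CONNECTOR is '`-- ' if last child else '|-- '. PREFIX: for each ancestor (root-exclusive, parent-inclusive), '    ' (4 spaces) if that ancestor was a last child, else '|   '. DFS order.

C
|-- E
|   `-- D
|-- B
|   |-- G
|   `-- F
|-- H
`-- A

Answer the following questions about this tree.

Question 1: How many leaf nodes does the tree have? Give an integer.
Leaves (nodes with no children): A, D, F, G, H

Answer: 5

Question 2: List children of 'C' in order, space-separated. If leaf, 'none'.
Node C's children (from adjacency): E, B, H, A

Answer: E B H A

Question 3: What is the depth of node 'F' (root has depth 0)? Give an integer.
Path from root to F: C -> B -> F
Depth = number of edges = 2

Answer: 2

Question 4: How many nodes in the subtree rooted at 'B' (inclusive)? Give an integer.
Subtree rooted at B contains: B, F, G
Count = 3

Answer: 3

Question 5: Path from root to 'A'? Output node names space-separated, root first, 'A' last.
Walk down from root: C -> A

Answer: C A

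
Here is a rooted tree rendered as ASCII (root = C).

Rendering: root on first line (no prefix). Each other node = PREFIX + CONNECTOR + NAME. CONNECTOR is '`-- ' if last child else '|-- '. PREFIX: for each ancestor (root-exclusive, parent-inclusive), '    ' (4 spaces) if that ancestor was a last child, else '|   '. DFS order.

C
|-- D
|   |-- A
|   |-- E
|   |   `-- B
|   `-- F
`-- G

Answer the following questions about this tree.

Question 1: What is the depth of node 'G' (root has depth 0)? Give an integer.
Answer: 1

Derivation:
Path from root to G: C -> G
Depth = number of edges = 1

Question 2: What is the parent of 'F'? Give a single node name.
Answer: D

Derivation:
Scan adjacency: F appears as child of D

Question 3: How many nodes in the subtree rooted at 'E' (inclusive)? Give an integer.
Answer: 2

Derivation:
Subtree rooted at E contains: B, E
Count = 2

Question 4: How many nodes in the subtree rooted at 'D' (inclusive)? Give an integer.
Answer: 5

Derivation:
Subtree rooted at D contains: A, B, D, E, F
Count = 5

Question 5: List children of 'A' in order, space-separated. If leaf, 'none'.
Node A's children (from adjacency): (leaf)

Answer: none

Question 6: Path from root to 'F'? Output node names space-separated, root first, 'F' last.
Answer: C D F

Derivation:
Walk down from root: C -> D -> F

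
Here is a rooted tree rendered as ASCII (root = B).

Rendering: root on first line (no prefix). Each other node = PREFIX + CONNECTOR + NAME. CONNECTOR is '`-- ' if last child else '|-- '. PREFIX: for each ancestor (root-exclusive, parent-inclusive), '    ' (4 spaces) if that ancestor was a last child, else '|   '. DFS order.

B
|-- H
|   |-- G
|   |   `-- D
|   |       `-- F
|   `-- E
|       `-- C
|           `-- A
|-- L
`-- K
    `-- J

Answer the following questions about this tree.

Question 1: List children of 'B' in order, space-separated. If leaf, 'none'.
Answer: H L K

Derivation:
Node B's children (from adjacency): H, L, K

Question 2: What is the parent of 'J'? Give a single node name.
Answer: K

Derivation:
Scan adjacency: J appears as child of K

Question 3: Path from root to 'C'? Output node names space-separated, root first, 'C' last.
Walk down from root: B -> H -> E -> C

Answer: B H E C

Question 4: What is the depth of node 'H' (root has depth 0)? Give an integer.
Answer: 1

Derivation:
Path from root to H: B -> H
Depth = number of edges = 1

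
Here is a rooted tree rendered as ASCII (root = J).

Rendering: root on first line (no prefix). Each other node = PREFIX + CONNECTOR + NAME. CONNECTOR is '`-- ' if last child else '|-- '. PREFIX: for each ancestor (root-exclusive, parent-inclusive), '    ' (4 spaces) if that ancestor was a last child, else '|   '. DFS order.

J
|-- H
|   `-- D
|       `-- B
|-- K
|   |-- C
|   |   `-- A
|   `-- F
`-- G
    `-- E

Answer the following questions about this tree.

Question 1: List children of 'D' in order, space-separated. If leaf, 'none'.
Answer: B

Derivation:
Node D's children (from adjacency): B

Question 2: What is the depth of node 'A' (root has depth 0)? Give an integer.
Path from root to A: J -> K -> C -> A
Depth = number of edges = 3

Answer: 3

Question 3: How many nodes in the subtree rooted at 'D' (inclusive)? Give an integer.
Subtree rooted at D contains: B, D
Count = 2

Answer: 2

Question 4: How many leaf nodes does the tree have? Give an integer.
Leaves (nodes with no children): A, B, E, F

Answer: 4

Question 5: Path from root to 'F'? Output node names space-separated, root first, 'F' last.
Walk down from root: J -> K -> F

Answer: J K F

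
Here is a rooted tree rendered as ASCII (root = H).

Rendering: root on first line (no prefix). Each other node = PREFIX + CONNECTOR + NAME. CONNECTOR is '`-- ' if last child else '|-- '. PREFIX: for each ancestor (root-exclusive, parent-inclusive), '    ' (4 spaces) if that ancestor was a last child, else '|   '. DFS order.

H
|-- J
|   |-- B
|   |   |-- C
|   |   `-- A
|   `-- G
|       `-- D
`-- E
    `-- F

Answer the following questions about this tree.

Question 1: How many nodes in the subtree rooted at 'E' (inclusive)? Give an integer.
Answer: 2

Derivation:
Subtree rooted at E contains: E, F
Count = 2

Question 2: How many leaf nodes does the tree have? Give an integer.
Answer: 4

Derivation:
Leaves (nodes with no children): A, C, D, F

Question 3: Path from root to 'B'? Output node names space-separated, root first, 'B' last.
Answer: H J B

Derivation:
Walk down from root: H -> J -> B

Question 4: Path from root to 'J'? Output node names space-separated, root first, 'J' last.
Answer: H J

Derivation:
Walk down from root: H -> J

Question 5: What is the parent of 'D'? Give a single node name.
Answer: G

Derivation:
Scan adjacency: D appears as child of G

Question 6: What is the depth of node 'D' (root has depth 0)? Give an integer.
Path from root to D: H -> J -> G -> D
Depth = number of edges = 3

Answer: 3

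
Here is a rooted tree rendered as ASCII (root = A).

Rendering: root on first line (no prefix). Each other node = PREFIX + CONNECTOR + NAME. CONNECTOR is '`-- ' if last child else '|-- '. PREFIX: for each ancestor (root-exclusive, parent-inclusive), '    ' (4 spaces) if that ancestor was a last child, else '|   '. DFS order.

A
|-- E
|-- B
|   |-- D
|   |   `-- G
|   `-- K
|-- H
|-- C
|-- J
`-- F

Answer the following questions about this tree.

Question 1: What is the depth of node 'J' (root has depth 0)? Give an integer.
Answer: 1

Derivation:
Path from root to J: A -> J
Depth = number of edges = 1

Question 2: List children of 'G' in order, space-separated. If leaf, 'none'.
Node G's children (from adjacency): (leaf)

Answer: none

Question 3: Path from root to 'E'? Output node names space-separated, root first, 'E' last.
Answer: A E

Derivation:
Walk down from root: A -> E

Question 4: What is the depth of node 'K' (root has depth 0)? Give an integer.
Path from root to K: A -> B -> K
Depth = number of edges = 2

Answer: 2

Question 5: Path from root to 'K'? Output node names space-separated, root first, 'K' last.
Answer: A B K

Derivation:
Walk down from root: A -> B -> K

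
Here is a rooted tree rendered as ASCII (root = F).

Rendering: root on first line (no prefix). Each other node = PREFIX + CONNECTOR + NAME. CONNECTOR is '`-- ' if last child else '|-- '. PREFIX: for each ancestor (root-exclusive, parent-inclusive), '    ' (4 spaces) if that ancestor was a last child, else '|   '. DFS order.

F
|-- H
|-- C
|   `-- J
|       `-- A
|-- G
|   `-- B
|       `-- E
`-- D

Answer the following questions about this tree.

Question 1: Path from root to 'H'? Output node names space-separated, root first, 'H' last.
Walk down from root: F -> H

Answer: F H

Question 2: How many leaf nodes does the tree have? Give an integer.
Answer: 4

Derivation:
Leaves (nodes with no children): A, D, E, H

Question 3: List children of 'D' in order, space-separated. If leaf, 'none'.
Answer: none

Derivation:
Node D's children (from adjacency): (leaf)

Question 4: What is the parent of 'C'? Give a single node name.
Scan adjacency: C appears as child of F

Answer: F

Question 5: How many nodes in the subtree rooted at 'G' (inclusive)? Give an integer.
Answer: 3

Derivation:
Subtree rooted at G contains: B, E, G
Count = 3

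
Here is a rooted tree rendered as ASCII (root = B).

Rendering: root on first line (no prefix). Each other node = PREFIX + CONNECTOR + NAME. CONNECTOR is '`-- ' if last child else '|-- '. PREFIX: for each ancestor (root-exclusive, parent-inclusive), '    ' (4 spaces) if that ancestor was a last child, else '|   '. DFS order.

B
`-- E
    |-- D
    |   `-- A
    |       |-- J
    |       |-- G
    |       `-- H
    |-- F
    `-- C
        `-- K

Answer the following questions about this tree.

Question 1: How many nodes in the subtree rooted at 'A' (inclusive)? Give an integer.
Subtree rooted at A contains: A, G, H, J
Count = 4

Answer: 4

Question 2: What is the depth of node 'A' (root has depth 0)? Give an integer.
Answer: 3

Derivation:
Path from root to A: B -> E -> D -> A
Depth = number of edges = 3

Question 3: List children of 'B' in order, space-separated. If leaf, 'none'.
Answer: E

Derivation:
Node B's children (from adjacency): E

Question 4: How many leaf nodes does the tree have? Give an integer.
Leaves (nodes with no children): F, G, H, J, K

Answer: 5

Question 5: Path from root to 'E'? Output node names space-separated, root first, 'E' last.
Answer: B E

Derivation:
Walk down from root: B -> E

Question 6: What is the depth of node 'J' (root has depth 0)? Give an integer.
Answer: 4

Derivation:
Path from root to J: B -> E -> D -> A -> J
Depth = number of edges = 4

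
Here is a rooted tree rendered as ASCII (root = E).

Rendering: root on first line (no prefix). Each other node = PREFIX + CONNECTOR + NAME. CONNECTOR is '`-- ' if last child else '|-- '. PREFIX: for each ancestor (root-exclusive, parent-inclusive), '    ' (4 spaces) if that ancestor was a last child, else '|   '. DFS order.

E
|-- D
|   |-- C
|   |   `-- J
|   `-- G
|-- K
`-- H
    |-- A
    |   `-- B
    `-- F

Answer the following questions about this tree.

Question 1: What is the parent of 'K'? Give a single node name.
Scan adjacency: K appears as child of E

Answer: E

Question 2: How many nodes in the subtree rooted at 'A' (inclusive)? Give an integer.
Answer: 2

Derivation:
Subtree rooted at A contains: A, B
Count = 2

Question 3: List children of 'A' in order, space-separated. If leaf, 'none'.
Answer: B

Derivation:
Node A's children (from adjacency): B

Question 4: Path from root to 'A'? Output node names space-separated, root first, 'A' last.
Walk down from root: E -> H -> A

Answer: E H A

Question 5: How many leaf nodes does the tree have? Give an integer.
Answer: 5

Derivation:
Leaves (nodes with no children): B, F, G, J, K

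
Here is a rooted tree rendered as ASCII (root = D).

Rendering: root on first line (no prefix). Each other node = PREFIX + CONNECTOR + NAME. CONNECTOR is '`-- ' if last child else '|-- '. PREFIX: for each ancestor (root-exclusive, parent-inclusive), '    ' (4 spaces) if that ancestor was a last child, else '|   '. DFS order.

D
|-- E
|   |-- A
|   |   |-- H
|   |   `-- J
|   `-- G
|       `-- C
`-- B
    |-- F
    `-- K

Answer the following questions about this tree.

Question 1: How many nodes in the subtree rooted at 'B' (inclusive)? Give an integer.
Answer: 3

Derivation:
Subtree rooted at B contains: B, F, K
Count = 3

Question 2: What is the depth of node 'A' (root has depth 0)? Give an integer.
Answer: 2

Derivation:
Path from root to A: D -> E -> A
Depth = number of edges = 2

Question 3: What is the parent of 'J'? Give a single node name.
Scan adjacency: J appears as child of A

Answer: A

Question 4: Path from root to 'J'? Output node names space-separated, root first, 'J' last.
Walk down from root: D -> E -> A -> J

Answer: D E A J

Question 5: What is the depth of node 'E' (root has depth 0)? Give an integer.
Path from root to E: D -> E
Depth = number of edges = 1

Answer: 1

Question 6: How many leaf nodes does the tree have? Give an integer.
Leaves (nodes with no children): C, F, H, J, K

Answer: 5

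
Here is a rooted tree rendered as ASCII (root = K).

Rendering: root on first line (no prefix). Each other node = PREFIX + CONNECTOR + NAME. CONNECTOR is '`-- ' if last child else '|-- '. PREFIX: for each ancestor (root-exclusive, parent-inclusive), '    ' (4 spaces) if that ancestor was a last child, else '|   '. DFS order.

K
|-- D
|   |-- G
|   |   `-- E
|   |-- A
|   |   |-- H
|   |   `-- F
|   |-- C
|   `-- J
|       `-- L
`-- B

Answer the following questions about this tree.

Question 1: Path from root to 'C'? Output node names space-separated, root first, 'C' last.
Answer: K D C

Derivation:
Walk down from root: K -> D -> C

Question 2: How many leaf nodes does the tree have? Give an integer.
Leaves (nodes with no children): B, C, E, F, H, L

Answer: 6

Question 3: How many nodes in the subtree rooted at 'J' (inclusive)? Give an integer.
Subtree rooted at J contains: J, L
Count = 2

Answer: 2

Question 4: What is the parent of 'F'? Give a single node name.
Scan adjacency: F appears as child of A

Answer: A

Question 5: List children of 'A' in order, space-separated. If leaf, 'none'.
Answer: H F

Derivation:
Node A's children (from adjacency): H, F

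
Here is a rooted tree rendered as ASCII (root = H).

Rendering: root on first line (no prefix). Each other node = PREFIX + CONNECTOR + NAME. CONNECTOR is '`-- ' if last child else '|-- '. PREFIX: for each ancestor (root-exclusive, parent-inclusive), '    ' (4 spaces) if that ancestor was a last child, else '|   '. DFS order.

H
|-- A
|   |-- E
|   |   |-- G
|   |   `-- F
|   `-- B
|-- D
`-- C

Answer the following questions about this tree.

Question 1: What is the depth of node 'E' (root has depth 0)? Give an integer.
Path from root to E: H -> A -> E
Depth = number of edges = 2

Answer: 2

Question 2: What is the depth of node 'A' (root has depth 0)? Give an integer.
Answer: 1

Derivation:
Path from root to A: H -> A
Depth = number of edges = 1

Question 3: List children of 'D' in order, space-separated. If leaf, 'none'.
Answer: none

Derivation:
Node D's children (from adjacency): (leaf)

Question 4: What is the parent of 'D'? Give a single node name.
Scan adjacency: D appears as child of H

Answer: H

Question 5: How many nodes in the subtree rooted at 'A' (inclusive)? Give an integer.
Answer: 5

Derivation:
Subtree rooted at A contains: A, B, E, F, G
Count = 5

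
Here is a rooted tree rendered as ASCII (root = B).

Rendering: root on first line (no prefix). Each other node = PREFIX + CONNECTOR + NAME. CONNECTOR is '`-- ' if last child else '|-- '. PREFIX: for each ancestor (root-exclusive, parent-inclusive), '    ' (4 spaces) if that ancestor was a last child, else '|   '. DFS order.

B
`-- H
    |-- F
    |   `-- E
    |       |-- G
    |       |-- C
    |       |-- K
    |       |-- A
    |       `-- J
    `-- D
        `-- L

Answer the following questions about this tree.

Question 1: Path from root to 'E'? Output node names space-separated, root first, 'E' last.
Answer: B H F E

Derivation:
Walk down from root: B -> H -> F -> E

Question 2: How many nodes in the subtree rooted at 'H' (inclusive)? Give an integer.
Answer: 10

Derivation:
Subtree rooted at H contains: A, C, D, E, F, G, H, J, K, L
Count = 10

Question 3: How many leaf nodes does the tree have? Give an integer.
Answer: 6

Derivation:
Leaves (nodes with no children): A, C, G, J, K, L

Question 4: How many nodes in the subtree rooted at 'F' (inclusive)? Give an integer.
Subtree rooted at F contains: A, C, E, F, G, J, K
Count = 7

Answer: 7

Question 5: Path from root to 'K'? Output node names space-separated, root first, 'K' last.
Walk down from root: B -> H -> F -> E -> K

Answer: B H F E K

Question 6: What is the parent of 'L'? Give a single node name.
Answer: D

Derivation:
Scan adjacency: L appears as child of D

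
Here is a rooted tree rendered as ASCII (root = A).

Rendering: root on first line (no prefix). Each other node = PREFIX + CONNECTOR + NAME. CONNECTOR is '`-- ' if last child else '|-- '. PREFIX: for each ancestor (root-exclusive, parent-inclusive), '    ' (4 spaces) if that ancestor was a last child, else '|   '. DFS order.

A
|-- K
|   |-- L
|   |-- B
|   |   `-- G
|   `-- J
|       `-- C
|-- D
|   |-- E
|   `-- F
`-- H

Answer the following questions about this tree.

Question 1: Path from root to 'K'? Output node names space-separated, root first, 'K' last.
Walk down from root: A -> K

Answer: A K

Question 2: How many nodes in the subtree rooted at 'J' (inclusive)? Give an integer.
Subtree rooted at J contains: C, J
Count = 2

Answer: 2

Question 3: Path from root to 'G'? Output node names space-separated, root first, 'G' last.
Walk down from root: A -> K -> B -> G

Answer: A K B G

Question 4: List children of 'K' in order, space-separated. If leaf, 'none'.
Answer: L B J

Derivation:
Node K's children (from adjacency): L, B, J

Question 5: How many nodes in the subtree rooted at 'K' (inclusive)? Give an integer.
Answer: 6

Derivation:
Subtree rooted at K contains: B, C, G, J, K, L
Count = 6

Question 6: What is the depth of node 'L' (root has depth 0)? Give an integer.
Answer: 2

Derivation:
Path from root to L: A -> K -> L
Depth = number of edges = 2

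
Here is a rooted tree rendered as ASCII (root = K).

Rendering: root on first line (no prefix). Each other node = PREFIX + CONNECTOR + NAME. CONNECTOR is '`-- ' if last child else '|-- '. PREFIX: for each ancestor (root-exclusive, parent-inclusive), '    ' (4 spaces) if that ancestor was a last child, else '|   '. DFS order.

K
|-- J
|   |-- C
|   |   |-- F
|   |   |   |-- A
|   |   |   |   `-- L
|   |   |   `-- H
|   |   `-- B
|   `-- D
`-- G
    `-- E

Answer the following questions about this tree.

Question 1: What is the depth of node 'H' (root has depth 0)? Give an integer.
Answer: 4

Derivation:
Path from root to H: K -> J -> C -> F -> H
Depth = number of edges = 4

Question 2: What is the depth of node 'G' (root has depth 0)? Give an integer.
Answer: 1

Derivation:
Path from root to G: K -> G
Depth = number of edges = 1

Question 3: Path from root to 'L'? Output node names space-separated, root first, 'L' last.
Walk down from root: K -> J -> C -> F -> A -> L

Answer: K J C F A L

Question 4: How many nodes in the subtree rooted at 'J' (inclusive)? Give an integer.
Answer: 8

Derivation:
Subtree rooted at J contains: A, B, C, D, F, H, J, L
Count = 8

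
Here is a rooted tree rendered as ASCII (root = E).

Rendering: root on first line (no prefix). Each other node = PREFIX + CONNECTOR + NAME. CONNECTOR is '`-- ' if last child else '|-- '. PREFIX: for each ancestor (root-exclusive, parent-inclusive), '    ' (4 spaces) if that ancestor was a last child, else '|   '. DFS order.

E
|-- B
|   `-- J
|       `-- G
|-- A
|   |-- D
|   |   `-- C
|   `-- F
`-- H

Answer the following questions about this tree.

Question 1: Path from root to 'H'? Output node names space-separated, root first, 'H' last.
Answer: E H

Derivation:
Walk down from root: E -> H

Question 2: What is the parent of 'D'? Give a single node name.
Answer: A

Derivation:
Scan adjacency: D appears as child of A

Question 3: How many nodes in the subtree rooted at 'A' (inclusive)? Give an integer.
Subtree rooted at A contains: A, C, D, F
Count = 4

Answer: 4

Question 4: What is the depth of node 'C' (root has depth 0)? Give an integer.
Answer: 3

Derivation:
Path from root to C: E -> A -> D -> C
Depth = number of edges = 3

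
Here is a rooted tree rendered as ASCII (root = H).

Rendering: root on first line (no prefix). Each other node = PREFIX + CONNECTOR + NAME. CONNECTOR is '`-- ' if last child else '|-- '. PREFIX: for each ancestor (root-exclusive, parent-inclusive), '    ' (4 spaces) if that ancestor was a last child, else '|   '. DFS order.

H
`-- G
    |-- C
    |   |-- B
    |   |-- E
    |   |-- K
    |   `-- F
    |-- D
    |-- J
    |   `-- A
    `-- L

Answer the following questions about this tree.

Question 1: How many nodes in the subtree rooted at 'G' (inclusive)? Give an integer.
Subtree rooted at G contains: A, B, C, D, E, F, G, J, K, L
Count = 10

Answer: 10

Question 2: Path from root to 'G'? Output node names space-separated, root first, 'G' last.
Answer: H G

Derivation:
Walk down from root: H -> G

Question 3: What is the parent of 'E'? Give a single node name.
Scan adjacency: E appears as child of C

Answer: C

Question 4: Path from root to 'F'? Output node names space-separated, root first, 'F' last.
Walk down from root: H -> G -> C -> F

Answer: H G C F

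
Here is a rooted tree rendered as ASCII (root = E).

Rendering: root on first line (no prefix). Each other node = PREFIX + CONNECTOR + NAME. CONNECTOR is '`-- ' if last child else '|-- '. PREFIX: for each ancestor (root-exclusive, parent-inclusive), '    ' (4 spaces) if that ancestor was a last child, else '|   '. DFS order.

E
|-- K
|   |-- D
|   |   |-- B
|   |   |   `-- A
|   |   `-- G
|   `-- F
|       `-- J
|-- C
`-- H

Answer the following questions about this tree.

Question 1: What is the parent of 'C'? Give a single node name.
Answer: E

Derivation:
Scan adjacency: C appears as child of E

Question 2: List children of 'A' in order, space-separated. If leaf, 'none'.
Answer: none

Derivation:
Node A's children (from adjacency): (leaf)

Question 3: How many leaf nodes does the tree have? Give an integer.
Leaves (nodes with no children): A, C, G, H, J

Answer: 5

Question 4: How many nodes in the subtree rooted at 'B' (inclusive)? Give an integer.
Subtree rooted at B contains: A, B
Count = 2

Answer: 2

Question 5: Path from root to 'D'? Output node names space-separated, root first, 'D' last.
Answer: E K D

Derivation:
Walk down from root: E -> K -> D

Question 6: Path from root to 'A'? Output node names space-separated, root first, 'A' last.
Answer: E K D B A

Derivation:
Walk down from root: E -> K -> D -> B -> A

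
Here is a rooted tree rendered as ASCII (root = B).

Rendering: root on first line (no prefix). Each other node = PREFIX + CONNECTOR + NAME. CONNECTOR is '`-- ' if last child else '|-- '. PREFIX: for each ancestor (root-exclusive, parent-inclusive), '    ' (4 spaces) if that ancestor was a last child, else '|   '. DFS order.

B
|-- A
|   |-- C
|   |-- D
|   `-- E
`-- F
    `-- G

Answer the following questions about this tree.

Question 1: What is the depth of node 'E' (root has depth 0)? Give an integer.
Answer: 2

Derivation:
Path from root to E: B -> A -> E
Depth = number of edges = 2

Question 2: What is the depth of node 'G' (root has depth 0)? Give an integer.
Path from root to G: B -> F -> G
Depth = number of edges = 2

Answer: 2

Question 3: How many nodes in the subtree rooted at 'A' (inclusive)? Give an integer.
Subtree rooted at A contains: A, C, D, E
Count = 4

Answer: 4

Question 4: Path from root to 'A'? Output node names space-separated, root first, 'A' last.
Walk down from root: B -> A

Answer: B A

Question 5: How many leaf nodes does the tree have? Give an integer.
Leaves (nodes with no children): C, D, E, G

Answer: 4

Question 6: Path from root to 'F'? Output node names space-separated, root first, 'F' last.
Walk down from root: B -> F

Answer: B F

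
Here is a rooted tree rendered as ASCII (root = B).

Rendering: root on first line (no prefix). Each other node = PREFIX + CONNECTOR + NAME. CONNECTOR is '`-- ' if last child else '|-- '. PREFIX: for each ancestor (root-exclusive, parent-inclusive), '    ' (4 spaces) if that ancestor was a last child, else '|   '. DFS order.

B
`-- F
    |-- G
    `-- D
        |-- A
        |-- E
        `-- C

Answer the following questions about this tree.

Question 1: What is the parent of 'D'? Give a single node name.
Answer: F

Derivation:
Scan adjacency: D appears as child of F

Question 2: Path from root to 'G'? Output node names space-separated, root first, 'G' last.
Walk down from root: B -> F -> G

Answer: B F G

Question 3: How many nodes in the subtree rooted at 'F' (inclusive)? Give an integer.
Subtree rooted at F contains: A, C, D, E, F, G
Count = 6

Answer: 6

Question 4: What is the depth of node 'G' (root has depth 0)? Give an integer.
Answer: 2

Derivation:
Path from root to G: B -> F -> G
Depth = number of edges = 2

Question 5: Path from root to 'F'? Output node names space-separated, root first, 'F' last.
Walk down from root: B -> F

Answer: B F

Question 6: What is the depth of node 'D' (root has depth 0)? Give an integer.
Path from root to D: B -> F -> D
Depth = number of edges = 2

Answer: 2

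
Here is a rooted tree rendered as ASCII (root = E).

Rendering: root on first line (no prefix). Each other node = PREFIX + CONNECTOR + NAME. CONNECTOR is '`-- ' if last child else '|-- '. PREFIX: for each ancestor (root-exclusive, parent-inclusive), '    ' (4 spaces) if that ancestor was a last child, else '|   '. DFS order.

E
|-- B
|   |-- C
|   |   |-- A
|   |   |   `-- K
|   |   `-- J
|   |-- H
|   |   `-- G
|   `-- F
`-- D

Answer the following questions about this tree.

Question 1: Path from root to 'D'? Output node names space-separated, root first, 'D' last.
Walk down from root: E -> D

Answer: E D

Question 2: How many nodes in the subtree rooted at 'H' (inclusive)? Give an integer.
Subtree rooted at H contains: G, H
Count = 2

Answer: 2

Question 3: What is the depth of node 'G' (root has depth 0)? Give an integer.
Path from root to G: E -> B -> H -> G
Depth = number of edges = 3

Answer: 3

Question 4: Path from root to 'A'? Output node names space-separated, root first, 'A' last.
Answer: E B C A

Derivation:
Walk down from root: E -> B -> C -> A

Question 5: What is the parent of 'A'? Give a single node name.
Answer: C

Derivation:
Scan adjacency: A appears as child of C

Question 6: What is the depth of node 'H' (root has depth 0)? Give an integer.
Answer: 2

Derivation:
Path from root to H: E -> B -> H
Depth = number of edges = 2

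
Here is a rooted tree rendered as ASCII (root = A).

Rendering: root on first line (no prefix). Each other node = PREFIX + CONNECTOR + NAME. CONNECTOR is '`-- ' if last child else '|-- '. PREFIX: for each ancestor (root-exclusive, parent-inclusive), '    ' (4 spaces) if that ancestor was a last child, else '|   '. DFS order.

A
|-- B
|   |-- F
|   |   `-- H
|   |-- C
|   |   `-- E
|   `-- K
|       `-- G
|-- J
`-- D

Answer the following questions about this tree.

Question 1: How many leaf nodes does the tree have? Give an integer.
Leaves (nodes with no children): D, E, G, H, J

Answer: 5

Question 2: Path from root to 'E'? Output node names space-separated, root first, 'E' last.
Walk down from root: A -> B -> C -> E

Answer: A B C E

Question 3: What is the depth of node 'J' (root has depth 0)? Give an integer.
Path from root to J: A -> J
Depth = number of edges = 1

Answer: 1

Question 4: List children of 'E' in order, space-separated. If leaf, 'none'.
Node E's children (from adjacency): (leaf)

Answer: none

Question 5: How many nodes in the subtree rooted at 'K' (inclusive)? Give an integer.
Answer: 2

Derivation:
Subtree rooted at K contains: G, K
Count = 2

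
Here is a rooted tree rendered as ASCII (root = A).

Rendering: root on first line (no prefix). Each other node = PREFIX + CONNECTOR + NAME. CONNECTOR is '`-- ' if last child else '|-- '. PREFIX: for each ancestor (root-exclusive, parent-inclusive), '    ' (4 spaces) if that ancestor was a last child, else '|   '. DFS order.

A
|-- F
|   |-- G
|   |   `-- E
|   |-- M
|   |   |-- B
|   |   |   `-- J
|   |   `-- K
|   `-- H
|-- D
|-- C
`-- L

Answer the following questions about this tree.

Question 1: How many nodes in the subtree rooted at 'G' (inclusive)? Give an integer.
Subtree rooted at G contains: E, G
Count = 2

Answer: 2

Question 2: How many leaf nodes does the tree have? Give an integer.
Answer: 7

Derivation:
Leaves (nodes with no children): C, D, E, H, J, K, L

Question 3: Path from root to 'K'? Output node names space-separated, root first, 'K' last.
Answer: A F M K

Derivation:
Walk down from root: A -> F -> M -> K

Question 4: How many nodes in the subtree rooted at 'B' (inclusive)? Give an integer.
Answer: 2

Derivation:
Subtree rooted at B contains: B, J
Count = 2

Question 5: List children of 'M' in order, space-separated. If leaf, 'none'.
Answer: B K

Derivation:
Node M's children (from adjacency): B, K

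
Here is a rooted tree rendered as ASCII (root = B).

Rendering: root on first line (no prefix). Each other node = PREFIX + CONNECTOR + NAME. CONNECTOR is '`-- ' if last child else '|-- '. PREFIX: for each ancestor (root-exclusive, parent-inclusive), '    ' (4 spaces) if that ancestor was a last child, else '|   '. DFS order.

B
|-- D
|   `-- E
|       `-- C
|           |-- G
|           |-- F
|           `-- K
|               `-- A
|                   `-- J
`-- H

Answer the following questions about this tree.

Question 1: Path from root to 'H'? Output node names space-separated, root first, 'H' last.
Answer: B H

Derivation:
Walk down from root: B -> H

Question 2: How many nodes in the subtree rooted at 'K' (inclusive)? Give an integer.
Answer: 3

Derivation:
Subtree rooted at K contains: A, J, K
Count = 3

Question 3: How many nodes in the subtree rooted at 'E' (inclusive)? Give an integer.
Subtree rooted at E contains: A, C, E, F, G, J, K
Count = 7

Answer: 7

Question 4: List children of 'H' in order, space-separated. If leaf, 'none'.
Node H's children (from adjacency): (leaf)

Answer: none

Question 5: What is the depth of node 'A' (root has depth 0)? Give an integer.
Path from root to A: B -> D -> E -> C -> K -> A
Depth = number of edges = 5

Answer: 5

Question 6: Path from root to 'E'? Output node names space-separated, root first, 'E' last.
Answer: B D E

Derivation:
Walk down from root: B -> D -> E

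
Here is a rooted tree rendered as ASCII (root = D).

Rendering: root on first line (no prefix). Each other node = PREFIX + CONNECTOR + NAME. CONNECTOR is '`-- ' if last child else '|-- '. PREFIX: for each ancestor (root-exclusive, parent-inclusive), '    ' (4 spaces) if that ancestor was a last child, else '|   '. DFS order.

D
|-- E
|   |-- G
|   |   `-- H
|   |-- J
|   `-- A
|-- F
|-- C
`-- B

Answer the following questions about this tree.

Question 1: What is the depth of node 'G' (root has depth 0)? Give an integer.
Answer: 2

Derivation:
Path from root to G: D -> E -> G
Depth = number of edges = 2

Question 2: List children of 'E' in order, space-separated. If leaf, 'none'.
Answer: G J A

Derivation:
Node E's children (from adjacency): G, J, A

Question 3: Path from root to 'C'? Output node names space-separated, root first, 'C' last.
Answer: D C

Derivation:
Walk down from root: D -> C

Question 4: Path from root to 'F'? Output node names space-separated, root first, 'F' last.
Answer: D F

Derivation:
Walk down from root: D -> F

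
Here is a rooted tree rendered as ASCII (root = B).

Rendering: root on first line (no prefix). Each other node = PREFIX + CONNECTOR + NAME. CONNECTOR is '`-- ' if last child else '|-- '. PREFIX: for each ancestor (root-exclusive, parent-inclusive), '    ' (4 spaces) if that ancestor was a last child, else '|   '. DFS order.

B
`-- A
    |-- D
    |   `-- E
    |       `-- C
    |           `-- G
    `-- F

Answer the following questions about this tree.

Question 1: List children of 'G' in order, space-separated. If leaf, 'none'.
Node G's children (from adjacency): (leaf)

Answer: none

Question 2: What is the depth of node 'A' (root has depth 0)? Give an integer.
Answer: 1

Derivation:
Path from root to A: B -> A
Depth = number of edges = 1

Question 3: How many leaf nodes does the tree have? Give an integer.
Answer: 2

Derivation:
Leaves (nodes with no children): F, G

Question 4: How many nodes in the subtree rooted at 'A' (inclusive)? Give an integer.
Subtree rooted at A contains: A, C, D, E, F, G
Count = 6

Answer: 6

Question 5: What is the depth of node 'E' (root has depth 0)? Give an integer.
Path from root to E: B -> A -> D -> E
Depth = number of edges = 3

Answer: 3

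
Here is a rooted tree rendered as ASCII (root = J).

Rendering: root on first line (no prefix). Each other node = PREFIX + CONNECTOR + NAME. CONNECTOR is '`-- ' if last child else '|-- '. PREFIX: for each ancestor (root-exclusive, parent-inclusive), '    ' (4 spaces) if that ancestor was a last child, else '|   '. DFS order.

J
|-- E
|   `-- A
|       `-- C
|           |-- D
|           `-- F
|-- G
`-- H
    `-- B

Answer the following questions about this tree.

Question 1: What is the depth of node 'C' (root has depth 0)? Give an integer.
Path from root to C: J -> E -> A -> C
Depth = number of edges = 3

Answer: 3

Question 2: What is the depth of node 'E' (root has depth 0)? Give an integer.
Path from root to E: J -> E
Depth = number of edges = 1

Answer: 1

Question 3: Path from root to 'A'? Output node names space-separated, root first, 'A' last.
Walk down from root: J -> E -> A

Answer: J E A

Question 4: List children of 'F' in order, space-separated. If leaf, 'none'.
Answer: none

Derivation:
Node F's children (from adjacency): (leaf)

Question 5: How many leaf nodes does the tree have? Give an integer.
Answer: 4

Derivation:
Leaves (nodes with no children): B, D, F, G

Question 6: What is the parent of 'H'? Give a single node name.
Answer: J

Derivation:
Scan adjacency: H appears as child of J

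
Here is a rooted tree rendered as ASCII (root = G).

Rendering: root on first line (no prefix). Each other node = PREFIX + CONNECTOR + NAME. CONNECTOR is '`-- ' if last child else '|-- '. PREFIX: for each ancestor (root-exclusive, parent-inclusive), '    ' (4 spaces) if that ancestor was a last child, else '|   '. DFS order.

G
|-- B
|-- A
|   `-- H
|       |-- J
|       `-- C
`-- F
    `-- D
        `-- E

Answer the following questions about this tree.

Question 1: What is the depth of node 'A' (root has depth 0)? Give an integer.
Answer: 1

Derivation:
Path from root to A: G -> A
Depth = number of edges = 1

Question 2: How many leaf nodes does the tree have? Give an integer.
Leaves (nodes with no children): B, C, E, J

Answer: 4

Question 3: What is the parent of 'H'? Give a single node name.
Answer: A

Derivation:
Scan adjacency: H appears as child of A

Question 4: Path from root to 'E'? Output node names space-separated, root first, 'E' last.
Walk down from root: G -> F -> D -> E

Answer: G F D E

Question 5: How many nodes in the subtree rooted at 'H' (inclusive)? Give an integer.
Subtree rooted at H contains: C, H, J
Count = 3

Answer: 3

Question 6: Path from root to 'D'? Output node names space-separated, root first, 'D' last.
Answer: G F D

Derivation:
Walk down from root: G -> F -> D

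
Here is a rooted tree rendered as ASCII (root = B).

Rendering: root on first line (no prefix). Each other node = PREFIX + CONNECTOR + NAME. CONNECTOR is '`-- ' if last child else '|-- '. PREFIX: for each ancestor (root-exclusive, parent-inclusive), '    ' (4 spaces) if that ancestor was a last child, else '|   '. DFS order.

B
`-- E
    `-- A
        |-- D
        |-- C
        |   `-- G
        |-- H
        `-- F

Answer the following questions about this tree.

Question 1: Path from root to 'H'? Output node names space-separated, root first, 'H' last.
Answer: B E A H

Derivation:
Walk down from root: B -> E -> A -> H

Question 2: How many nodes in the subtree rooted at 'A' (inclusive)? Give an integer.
Answer: 6

Derivation:
Subtree rooted at A contains: A, C, D, F, G, H
Count = 6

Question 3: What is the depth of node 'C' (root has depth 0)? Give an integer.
Answer: 3

Derivation:
Path from root to C: B -> E -> A -> C
Depth = number of edges = 3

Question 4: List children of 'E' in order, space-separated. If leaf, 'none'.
Node E's children (from adjacency): A

Answer: A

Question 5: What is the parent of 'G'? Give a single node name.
Answer: C

Derivation:
Scan adjacency: G appears as child of C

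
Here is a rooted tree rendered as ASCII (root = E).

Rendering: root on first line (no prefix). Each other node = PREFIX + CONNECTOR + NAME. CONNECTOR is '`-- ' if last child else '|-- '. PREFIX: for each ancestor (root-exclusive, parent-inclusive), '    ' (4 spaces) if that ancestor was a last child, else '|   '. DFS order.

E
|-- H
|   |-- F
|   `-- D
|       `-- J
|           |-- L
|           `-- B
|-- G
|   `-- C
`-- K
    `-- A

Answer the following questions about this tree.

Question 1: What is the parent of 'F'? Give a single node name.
Answer: H

Derivation:
Scan adjacency: F appears as child of H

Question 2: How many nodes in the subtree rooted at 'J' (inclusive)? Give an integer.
Subtree rooted at J contains: B, J, L
Count = 3

Answer: 3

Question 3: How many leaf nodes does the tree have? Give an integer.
Answer: 5

Derivation:
Leaves (nodes with no children): A, B, C, F, L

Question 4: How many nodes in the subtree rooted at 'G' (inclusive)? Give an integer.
Subtree rooted at G contains: C, G
Count = 2

Answer: 2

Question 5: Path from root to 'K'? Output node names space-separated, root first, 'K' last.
Answer: E K

Derivation:
Walk down from root: E -> K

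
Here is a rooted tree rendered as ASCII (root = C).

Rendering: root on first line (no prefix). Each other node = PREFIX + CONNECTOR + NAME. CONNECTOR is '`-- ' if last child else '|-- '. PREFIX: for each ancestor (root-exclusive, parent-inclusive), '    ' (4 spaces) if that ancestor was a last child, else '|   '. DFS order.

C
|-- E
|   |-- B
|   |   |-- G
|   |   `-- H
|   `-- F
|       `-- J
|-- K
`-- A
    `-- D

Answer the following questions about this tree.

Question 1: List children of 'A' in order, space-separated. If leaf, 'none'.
Node A's children (from adjacency): D

Answer: D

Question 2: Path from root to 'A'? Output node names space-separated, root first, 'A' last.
Walk down from root: C -> A

Answer: C A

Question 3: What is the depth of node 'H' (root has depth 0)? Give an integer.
Path from root to H: C -> E -> B -> H
Depth = number of edges = 3

Answer: 3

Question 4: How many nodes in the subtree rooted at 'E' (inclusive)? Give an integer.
Subtree rooted at E contains: B, E, F, G, H, J
Count = 6

Answer: 6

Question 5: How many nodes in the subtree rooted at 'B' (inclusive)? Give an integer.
Answer: 3

Derivation:
Subtree rooted at B contains: B, G, H
Count = 3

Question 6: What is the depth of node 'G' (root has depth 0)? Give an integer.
Answer: 3

Derivation:
Path from root to G: C -> E -> B -> G
Depth = number of edges = 3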